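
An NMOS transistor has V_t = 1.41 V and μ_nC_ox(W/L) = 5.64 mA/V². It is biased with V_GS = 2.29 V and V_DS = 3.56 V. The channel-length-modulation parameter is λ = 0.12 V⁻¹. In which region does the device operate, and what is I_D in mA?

Saturation; I_D = 3.12 mA

V_ov = V_GS − V_t = 2.29 − 1.41 = 0.88 V.
Since V_DS = 3.56 V ≥ V_ov = 0.88 V, the device is in saturation.
I_D = ½ k_n V_ov² (1 + λ V_DS) = 0.5 × 5.64 × 0.88² × (1 + 0.12 × 3.56) = 3.12 mA.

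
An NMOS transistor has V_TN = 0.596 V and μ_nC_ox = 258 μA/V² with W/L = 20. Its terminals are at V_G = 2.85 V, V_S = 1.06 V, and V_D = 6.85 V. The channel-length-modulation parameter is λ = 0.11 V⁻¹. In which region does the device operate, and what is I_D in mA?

V_GS = V_G − V_S = 2.85 − 1.06 = 1.79 V; V_DS = V_D − V_S = 6.85 − 1.06 = 5.79 V.
k_n = μ_nC_ox · (W/L) = 5.16 mA/V².
V_ov = V_GS − V_TN = 1.79 − 0.596 = 1.19 V.
Since V_DS = 5.79 V ≥ V_ov = 1.19 V, the device is in saturation.
I_D = ½ k_n V_ov² (1 + λ V_DS) = 0.5 × 5.16 × 1.19² × (1 + 0.11 × 5.79) = 6.02 mA.

Saturation; I_D = 6.02 mA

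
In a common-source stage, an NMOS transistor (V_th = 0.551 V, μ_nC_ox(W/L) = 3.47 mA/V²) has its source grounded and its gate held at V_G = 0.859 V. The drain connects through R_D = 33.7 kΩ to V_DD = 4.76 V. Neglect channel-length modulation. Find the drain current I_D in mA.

V_GS = V_G = 0.859 V, so V_ov = 0.859 − 0.551 = 0.308 V.
Assume saturation: I_D = ½ k_n V_ov² = 0.5 × 3.47 × 0.308² = 0.165 mA, giving V_DS = V_DD − I_D R_D = 4.76 − 0.165 × 33.7 = -0.787 V.
But -0.787 V < V_ov = 0.308 V, so the device is actually in triode.
In triode I_D = k_n[V_ov V_DS − ½ V_DS²] and I_D = (V_DD − V_DS)/R_D. Equating: 58.5 V_DS² − 37.02 V_DS + 4.76 = 0, giving V_DS = 0.179 V (the root below V_ov).
I_D = (4.76 − 0.179) / 33.7 = 0.136 mA.

I_D = 0.136 mA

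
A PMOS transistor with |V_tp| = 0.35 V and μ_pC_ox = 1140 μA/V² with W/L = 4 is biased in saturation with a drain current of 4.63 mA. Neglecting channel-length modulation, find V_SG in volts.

k_p = μ_pC_ox · (W/L) = 4.56 mA/V².
In saturation I_D = ½ k_p (V_SG − |V_tp|)², so V_SG − |V_tp| = √(2 I_D / k_p) = √(2 × 4.63 / 4.56) = 1.43 V.
V_SG = 0.35 + 1.43 = 1.78 V.

V_SG = 1.78 V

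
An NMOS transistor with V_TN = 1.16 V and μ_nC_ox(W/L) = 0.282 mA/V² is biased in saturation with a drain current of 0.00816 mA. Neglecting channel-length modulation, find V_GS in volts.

In saturation I_D = ½ k_n (V_GS − V_TN)², so V_GS − V_TN = √(2 I_D / k_n) = √(2 × 0.00816 / 0.282) = 0.241 V.
V_GS = 1.16 + 0.241 = 1.4 V.

V_GS = 1.40 V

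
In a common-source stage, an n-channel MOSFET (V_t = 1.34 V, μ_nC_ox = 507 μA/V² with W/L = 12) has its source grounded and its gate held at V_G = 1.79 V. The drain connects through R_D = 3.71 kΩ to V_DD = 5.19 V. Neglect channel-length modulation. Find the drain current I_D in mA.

I_D = 0.616 mA

V_GS = V_G = 1.79 V, so V_ov = 1.79 − 1.34 = 0.45 V.
k_n = μ_nC_ox · (W/L) = 6.084 mA/V².
Assume saturation: I_D = ½ k_n V_ov² = 0.5 × 6.084 × 0.45² = 0.616 mA, giving V_DS = V_DD − I_D R_D = 5.19 − 0.616 × 3.71 = 2.9 V.
V_DS = 2.9 V ≥ V_ov = 0.45 V, confirming saturation.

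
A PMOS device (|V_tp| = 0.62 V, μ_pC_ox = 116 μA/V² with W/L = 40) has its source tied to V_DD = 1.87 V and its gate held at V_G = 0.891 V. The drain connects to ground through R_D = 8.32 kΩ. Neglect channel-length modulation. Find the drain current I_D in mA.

V_SG = V_DD − V_G = 1.87 − 0.891 = 0.979 V, so V_ov = 0.979 − 0.62 = 0.359 V.
k_p = μ_pC_ox · (W/L) = 4.64 mA/V².
Assume saturation: I_D = ½ k_p V_ov² = 0.5 × 4.64 × 0.359² = 0.299 mA, giving V_SD = V_DD − I_D R_D = 1.87 − 0.299 × 8.32 = -0.618 V.
But -0.618 V < V_ov = 0.359 V, so the device is actually in triode.
In triode I_D = k_p[V_ov V_SD − ½ V_SD²] and I_D = (V_DD − V_SD)/R_D. Equating: 19.3 V_SD² − 14.86 V_SD + 1.87 = 0, giving V_SD = 0.158 V (the root below V_ov).
I_D = (1.87 − 0.158) / 8.32 = 0.206 mA.

I_D = 0.206 mA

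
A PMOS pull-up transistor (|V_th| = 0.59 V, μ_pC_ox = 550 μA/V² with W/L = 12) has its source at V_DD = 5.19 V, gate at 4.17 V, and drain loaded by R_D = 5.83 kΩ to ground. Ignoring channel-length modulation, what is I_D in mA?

I_D = 0.610 mA

V_SG = V_DD − V_G = 5.19 − 4.17 = 1.02 V, so V_ov = 1.02 − 0.59 = 0.43 V.
k_p = μ_pC_ox · (W/L) = 6.6 mA/V².
Assume saturation: I_D = ½ k_p V_ov² = 0.5 × 6.6 × 0.43² = 0.61 mA, giving V_SD = V_DD − I_D R_D = 5.19 − 0.61 × 5.83 = 1.63 V.
V_SD = 1.63 V ≥ V_ov = 0.43 V, confirming saturation.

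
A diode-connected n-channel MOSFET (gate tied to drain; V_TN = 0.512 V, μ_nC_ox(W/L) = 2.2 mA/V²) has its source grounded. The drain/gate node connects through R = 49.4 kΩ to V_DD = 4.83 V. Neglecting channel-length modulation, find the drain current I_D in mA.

I_D = 0.0819 mA

With gate tied to drain, V_GS = V_DS ≥ V_GS − V_TN, so the device is in saturation.
KCL at the drain: ½ k_n (V_GS − V_TN)² = (V_DD − V_GS)/R.
Let x = V_GS − 0.512. Then 54.3 x² + x − 4.318 = 0, giving x = 0.273 V (positive root), so V_GS = 0.785 V.
I_D = (V_DD − V_GS)/R = (4.83 − 0.785) / 49.4 = 0.0819 mA.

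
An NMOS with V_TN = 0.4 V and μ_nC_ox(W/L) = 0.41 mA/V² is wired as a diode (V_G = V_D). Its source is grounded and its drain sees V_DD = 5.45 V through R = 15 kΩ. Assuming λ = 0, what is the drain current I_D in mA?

With gate tied to drain, V_GS = V_DS ≥ V_GS − V_TN, so the device is in saturation.
KCL at the drain: ½ k_n (V_GS − V_TN)² = (V_DD − V_GS)/R.
Let x = V_GS − 0.4. Then 3.07 x² + x − 5.05 = 0, giving x = 1.13 V (positive root), so V_GS = 1.53 V.
I_D = (V_DD − V_GS)/R = (5.45 − 1.53) / 15 = 0.261 mA.

I_D = 0.261 mA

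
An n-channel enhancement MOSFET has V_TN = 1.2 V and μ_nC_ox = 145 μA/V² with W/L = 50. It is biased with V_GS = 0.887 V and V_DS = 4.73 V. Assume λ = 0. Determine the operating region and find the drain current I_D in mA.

Cutoff; I_D = 0 mA

V_GS = 0.887 V < V_TN = 1.2 V, so the transistor is in cutoff.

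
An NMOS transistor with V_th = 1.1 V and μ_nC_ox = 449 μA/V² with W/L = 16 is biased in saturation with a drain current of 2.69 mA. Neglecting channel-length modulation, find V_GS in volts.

k_n = μ_nC_ox · (W/L) = 7.184 mA/V².
In saturation I_D = ½ k_n (V_GS − V_th)², so V_GS − V_th = √(2 I_D / k_n) = √(2 × 2.69 / 7.184) = 0.865 V.
V_GS = 1.1 + 0.865 = 1.97 V.

V_GS = 1.97 V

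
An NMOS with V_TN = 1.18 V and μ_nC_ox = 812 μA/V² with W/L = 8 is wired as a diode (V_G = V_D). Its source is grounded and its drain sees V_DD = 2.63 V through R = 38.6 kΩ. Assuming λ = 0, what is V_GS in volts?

With gate tied to drain, V_GS = V_DS ≥ V_GS − V_TN, so the device is in saturation.
k_n = μ_nC_ox · (W/L) = 6.496 mA/V².
KCL at the drain: ½ k_n (V_GS − V_TN)² = (V_DD − V_GS)/R.
Let x = V_GS − 1.18. Then 125 x² + x − 1.45 = 0, giving x = 0.104 V (positive root), so V_GS = 1.28 V.
I_D = (V_DD − V_GS)/R = (2.63 − 1.28) / 38.6 = 0.0349 mA.

V_GS = 1.28 V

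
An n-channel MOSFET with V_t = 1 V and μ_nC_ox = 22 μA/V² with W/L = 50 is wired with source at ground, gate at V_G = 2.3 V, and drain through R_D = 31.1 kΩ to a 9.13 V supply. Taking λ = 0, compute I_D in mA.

V_GS = V_G = 2.3 V, so V_ov = 2.3 − 1 = 1.3 V.
k_n = μ_nC_ox · (W/L) = 1.1 mA/V².
Assume saturation: I_D = ½ k_n V_ov² = 0.5 × 1.1 × 1.3² = 0.929 mA, giving V_DS = V_DD − I_D R_D = 9.13 − 0.929 × 31.1 = -19.8 V.
But -19.8 V < V_ov = 1.3 V, so the device is actually in triode.
In triode I_D = k_n[V_ov V_DS − ½ V_DS²] and I_D = (V_DD − V_DS)/R_D. Equating: 17.1 V_DS² − 45.47 V_DS + 9.13 = 0, giving V_DS = 0.219 V (the root below V_ov).
I_D = (9.13 − 0.219) / 31.1 = 0.287 mA.

I_D = 0.287 mA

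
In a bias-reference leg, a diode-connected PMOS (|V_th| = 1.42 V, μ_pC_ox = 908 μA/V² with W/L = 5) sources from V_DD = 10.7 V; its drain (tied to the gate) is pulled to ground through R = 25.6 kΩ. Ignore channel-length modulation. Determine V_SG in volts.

V_SG = 1.81 V

With gate tied to drain, V_SG = V_SD ≥ V_SG − |V_th|, so the device is in saturation.
k_p = μ_pC_ox · (W/L) = 4.54 mA/V².
KCL at the drain: ½ k_p (V_SG − |V_th|)² = (V_DD − V_SG)/R.
Let x = V_SG − 1.42. Then 58.1 x² + x − 9.28 = 0, giving x = 0.391 V (positive root), so V_SG = 1.81 V.
I_D = (V_DD − V_SG)/R = (10.7 − 1.81) / 25.6 = 0.347 mA.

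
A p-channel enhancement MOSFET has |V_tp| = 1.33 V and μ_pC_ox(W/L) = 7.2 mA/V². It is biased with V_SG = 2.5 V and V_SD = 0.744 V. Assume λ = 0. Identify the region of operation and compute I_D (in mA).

V_ov = V_SG − |V_tp| = 2.5 − 1.33 = 1.17 V.
Since V_SD = 0.744 V < V_ov = 1.17 V, the device is in the triode region.
I_D = k_p [V_ov · V_SD − ½ V_SD²] = 7.2 × [1.17 × 0.744 − 0.5 × 0.744²] = 4.27 mA.

Triode; I_D = 4.27 mA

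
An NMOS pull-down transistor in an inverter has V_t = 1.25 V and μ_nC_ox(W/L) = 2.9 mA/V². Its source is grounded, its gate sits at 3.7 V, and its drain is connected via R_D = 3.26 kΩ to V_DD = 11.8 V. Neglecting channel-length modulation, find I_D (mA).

I_D = 3.45 mA

V_GS = V_G = 3.7 V, so V_ov = 3.7 − 1.25 = 2.45 V.
Assume saturation: I_D = ½ k_n V_ov² = 0.5 × 2.9 × 2.45² = 8.7 mA, giving V_DS = V_DD − I_D R_D = 11.8 − 8.7 × 3.26 = -16.6 V.
But -16.6 V < V_ov = 2.45 V, so the device is actually in triode.
In triode I_D = k_n[V_ov V_DS − ½ V_DS²] and I_D = (V_DD − V_DS)/R_D. Equating: 4.73 V_DS² − 24.16 V_DS + 11.8 = 0, giving V_DS = 0.547 V (the root below V_ov).
I_D = (11.8 − 0.547) / 3.26 = 3.45 mA.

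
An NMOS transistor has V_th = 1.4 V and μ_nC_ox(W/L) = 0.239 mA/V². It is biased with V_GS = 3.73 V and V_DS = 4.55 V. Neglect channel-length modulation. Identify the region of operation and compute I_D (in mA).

Saturation; I_D = 0.649 mA

V_ov = V_GS − V_th = 3.73 − 1.4 = 2.33 V.
Since V_DS = 4.55 V ≥ V_ov = 2.33 V, the device is in saturation.
I_D = ½ k_n V_ov² = 0.5 × 0.239 × 2.33² = 0.649 mA.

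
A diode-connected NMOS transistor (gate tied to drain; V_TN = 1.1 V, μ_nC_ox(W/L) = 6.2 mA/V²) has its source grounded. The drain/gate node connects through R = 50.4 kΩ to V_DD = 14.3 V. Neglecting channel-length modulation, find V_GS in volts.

V_GS = 1.39 V

With gate tied to drain, V_GS = V_DS ≥ V_GS − V_TN, so the device is in saturation.
KCL at the drain: ½ k_n (V_GS − V_TN)² = (V_DD − V_GS)/R.
Let x = V_GS − 1.1. Then 156 x² + x − 13.2 = 0, giving x = 0.287 V (positive root), so V_GS = 1.39 V.
I_D = (V_DD − V_GS)/R = (14.3 − 1.39) / 50.4 = 0.256 mA.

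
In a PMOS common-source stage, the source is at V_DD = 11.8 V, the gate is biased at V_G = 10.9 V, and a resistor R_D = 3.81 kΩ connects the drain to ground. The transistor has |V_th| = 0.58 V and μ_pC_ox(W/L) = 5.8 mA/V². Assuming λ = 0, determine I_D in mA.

I_D = 0.297 mA

V_SG = V_DD − V_G = 11.8 − 10.9 = 0.9 V, so V_ov = 0.9 − 0.58 = 0.32 V.
Assume saturation: I_D = ½ k_p V_ov² = 0.5 × 5.8 × 0.32² = 0.297 mA, giving V_SD = V_DD − I_D R_D = 11.8 − 0.297 × 3.81 = 10.7 V.
V_SD = 10.7 V ≥ V_ov = 0.32 V, confirming saturation.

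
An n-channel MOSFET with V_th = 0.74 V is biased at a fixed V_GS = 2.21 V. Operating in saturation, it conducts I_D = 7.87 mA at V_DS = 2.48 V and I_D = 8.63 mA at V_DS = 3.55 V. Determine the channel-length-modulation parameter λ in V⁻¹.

With V_GS fixed, I_D ∝ (1 + λ V_DS) in saturation, so I_D2/I_D1 = (1 + λ V_DS2)/(1 + λ V_DS1).
8.63/7.87 = 1.097 = (1 + 3.55 λ)/(1 + 2.48 λ).
Solving: λ (I_D1 V_DS2 − I_D2 V_DS1) = I_D2 − I_D1, so λ = (8.63 − 7.87) / (7.87 × 3.55 − 8.63 × 2.48) = 0.76 / 6.54 = 0.116 V⁻¹.

λ = 0.116 V⁻¹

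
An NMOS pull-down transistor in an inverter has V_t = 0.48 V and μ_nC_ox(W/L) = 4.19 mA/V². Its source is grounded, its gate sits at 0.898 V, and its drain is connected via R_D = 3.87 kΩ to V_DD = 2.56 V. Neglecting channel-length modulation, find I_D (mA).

V_GS = V_G = 0.898 V, so V_ov = 0.898 − 0.48 = 0.418 V.
Assume saturation: I_D = ½ k_n V_ov² = 0.5 × 4.19 × 0.418² = 0.366 mA, giving V_DS = V_DD − I_D R_D = 2.56 − 0.366 × 3.87 = 1.14 V.
V_DS = 1.14 V ≥ V_ov = 0.418 V, confirming saturation.

I_D = 0.366 mA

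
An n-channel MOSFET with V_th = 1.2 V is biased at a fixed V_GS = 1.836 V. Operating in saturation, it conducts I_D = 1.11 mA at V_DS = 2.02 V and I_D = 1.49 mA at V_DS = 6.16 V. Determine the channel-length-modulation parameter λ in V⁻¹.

λ = 0.0993 V⁻¹

With V_GS fixed, I_D ∝ (1 + λ V_DS) in saturation, so I_D2/I_D1 = (1 + λ V_DS2)/(1 + λ V_DS1).
1.49/1.11 = 1.342 = (1 + 6.16 λ)/(1 + 2.02 λ).
Solving: λ (I_D1 V_DS2 − I_D2 V_DS1) = I_D2 − I_D1, so λ = (1.49 − 1.11) / (1.11 × 6.16 − 1.49 × 2.02) = 0.38 / 3.83 = 0.0993 V⁻¹.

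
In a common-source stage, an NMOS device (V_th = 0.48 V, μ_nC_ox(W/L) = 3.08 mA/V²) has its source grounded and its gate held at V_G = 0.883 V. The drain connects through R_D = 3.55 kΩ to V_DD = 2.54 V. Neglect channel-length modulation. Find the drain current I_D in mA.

I_D = 0.250 mA

V_GS = V_G = 0.883 V, so V_ov = 0.883 − 0.48 = 0.403 V.
Assume saturation: I_D = ½ k_n V_ov² = 0.5 × 3.08 × 0.403² = 0.25 mA, giving V_DS = V_DD − I_D R_D = 2.54 − 0.25 × 3.55 = 1.65 V.
V_DS = 1.65 V ≥ V_ov = 0.403 V, confirming saturation.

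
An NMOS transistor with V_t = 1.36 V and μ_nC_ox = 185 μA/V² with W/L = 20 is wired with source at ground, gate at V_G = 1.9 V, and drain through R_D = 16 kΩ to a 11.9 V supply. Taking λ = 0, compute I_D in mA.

I_D = 0.539 mA

V_GS = V_G = 1.9 V, so V_ov = 1.9 − 1.36 = 0.54 V.
k_n = μ_nC_ox · (W/L) = 3.7 mA/V².
Assume saturation: I_D = ½ k_n V_ov² = 0.5 × 3.7 × 0.54² = 0.539 mA, giving V_DS = V_DD − I_D R_D = 11.9 − 0.539 × 16 = 3.27 V.
V_DS = 3.27 V ≥ V_ov = 0.54 V, confirming saturation.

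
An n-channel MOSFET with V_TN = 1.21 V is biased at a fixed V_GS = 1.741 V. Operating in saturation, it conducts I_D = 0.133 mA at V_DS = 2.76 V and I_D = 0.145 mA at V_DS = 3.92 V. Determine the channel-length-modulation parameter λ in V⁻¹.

λ = 0.0990 V⁻¹

With V_GS fixed, I_D ∝ (1 + λ V_DS) in saturation, so I_D2/I_D1 = (1 + λ V_DS2)/(1 + λ V_DS1).
0.145/0.133 = 1.09 = (1 + 3.92 λ)/(1 + 2.76 λ).
Solving: λ (I_D1 V_DS2 − I_D2 V_DS1) = I_D2 − I_D1, so λ = (0.145 − 0.133) / (0.133 × 3.92 − 0.145 × 2.76) = 0.012 / 0.121 = 0.099 V⁻¹.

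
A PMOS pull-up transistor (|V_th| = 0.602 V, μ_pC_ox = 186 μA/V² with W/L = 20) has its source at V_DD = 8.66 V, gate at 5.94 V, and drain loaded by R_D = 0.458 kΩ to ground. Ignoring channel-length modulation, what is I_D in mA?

I_D = 8.34 mA

V_SG = V_DD − V_G = 8.66 − 5.94 = 2.72 V, so V_ov = 2.72 − 0.602 = 2.12 V.
k_p = μ_pC_ox · (W/L) = 3.72 mA/V².
Assume saturation: I_D = ½ k_p V_ov² = 0.5 × 3.72 × 2.12² = 8.34 mA, giving V_SD = V_DD − I_D R_D = 8.66 − 8.34 × 0.458 = 4.84 V.
V_SD = 4.84 V ≥ V_ov = 2.12 V, confirming saturation.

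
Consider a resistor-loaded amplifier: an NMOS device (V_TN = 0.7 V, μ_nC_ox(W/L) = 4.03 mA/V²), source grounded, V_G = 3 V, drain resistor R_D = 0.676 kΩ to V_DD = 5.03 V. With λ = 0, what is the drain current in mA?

V_GS = V_G = 3 V, so V_ov = 3 − 0.7 = 2.3 V.
Assume saturation: I_D = ½ k_n V_ov² = 0.5 × 4.03 × 2.3² = 10.7 mA, giving V_DS = V_DD − I_D R_D = 5.03 − 10.7 × 0.676 = -2.18 V.
But -2.18 V < V_ov = 2.3 V, so the device is actually in triode.
In triode I_D = k_n[V_ov V_DS − ½ V_DS²] and I_D = (V_DD − V_DS)/R_D. Equating: 1.36 V_DS² − 7.266 V_DS + 5.03 = 0, giving V_DS = 0.818 V (the root below V_ov).
I_D = (5.03 − 0.818) / 0.676 = 6.23 mA.

I_D = 6.23 mA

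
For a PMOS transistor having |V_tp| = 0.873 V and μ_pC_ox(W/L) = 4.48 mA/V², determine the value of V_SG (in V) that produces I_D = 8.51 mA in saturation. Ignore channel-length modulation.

In saturation I_D = ½ k_p (V_SG − |V_tp|)², so V_SG − |V_tp| = √(2 I_D / k_p) = √(2 × 8.51 / 4.48) = 1.95 V.
V_SG = 0.873 + 1.95 = 2.82 V.

V_SG = 2.82 V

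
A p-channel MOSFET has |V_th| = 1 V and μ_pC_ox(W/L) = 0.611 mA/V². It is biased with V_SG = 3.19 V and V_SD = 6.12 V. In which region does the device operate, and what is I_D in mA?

Saturation; I_D = 1.47 mA

V_ov = V_SG − |V_th| = 3.19 − 1 = 2.19 V.
Since V_SD = 6.12 V ≥ V_ov = 2.19 V, the device is in saturation.
I_D = ½ k_p V_ov² = 0.5 × 0.611 × 2.19² = 1.47 mA.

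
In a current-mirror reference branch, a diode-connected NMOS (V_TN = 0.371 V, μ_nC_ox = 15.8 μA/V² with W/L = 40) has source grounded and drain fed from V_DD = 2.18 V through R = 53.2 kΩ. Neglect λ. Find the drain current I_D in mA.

With gate tied to drain, V_GS = V_DS ≥ V_GS − V_TN, so the device is in saturation.
k_n = μ_nC_ox · (W/L) = 0.632 mA/V².
KCL at the drain: ½ k_n (V_GS − V_TN)² = (V_DD − V_GS)/R.
Let x = V_GS − 0.371. Then 16.8 x² + x − 1.809 = 0, giving x = 0.3 V (positive root), so V_GS = 0.671 V.
I_D = (V_DD − V_GS)/R = (2.18 − 0.671) / 53.2 = 0.0284 mA.

I_D = 0.0284 mA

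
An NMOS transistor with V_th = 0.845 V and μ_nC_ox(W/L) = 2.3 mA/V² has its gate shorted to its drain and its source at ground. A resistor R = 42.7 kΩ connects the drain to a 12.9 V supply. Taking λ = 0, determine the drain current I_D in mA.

With gate tied to drain, V_GS = V_DS ≥ V_GS − V_th, so the device is in saturation.
KCL at the drain: ½ k_n (V_GS − V_th)² = (V_DD − V_GS)/R.
Let x = V_GS − 0.845. Then 49.1 x² + x − 12.05 = 0, giving x = 0.485 V (positive root), so V_GS = 1.33 V.
I_D = (V_DD − V_GS)/R = (12.9 − 1.33) / 42.7 = 0.271 mA.

I_D = 0.271 mA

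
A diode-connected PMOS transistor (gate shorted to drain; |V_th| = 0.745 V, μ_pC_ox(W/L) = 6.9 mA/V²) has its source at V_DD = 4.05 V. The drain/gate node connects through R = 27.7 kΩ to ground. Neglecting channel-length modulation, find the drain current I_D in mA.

I_D = 0.113 mA

With gate tied to drain, V_SG = V_SD ≥ V_SG − |V_th|, so the device is in saturation.
KCL at the drain: ½ k_p (V_SG − |V_th|)² = (V_DD − V_SG)/R.
Let x = V_SG − 0.745. Then 95.6 x² + x − 3.305 = 0, giving x = 0.181 V (positive root), so V_SG = 0.926 V.
I_D = (V_DD − V_SG)/R = (4.05 − 0.926) / 27.7 = 0.113 mA.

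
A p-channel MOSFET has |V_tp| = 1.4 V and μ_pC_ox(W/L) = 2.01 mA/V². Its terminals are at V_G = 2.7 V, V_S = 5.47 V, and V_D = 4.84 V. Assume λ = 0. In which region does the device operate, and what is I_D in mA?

V_SG = V_S − V_G = 5.47 − 2.7 = 2.77 V; V_SD = V_S − V_D = 5.47 − 4.84 = 0.63 V.
V_ov = V_SG − |V_tp| = 2.77 − 1.4 = 1.37 V.
Since V_SD = 0.63 V < V_ov = 1.37 V, the device is in the triode region.
I_D = k_p [V_ov · V_SD − ½ V_SD²] = 2.01 × [1.37 × 0.63 − 0.5 × 0.63²] = 1.34 mA.

Triode; I_D = 1.34 mA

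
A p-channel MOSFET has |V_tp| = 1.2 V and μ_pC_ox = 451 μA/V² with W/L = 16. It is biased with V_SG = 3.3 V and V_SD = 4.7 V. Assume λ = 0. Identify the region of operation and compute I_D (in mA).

Saturation; I_D = 15.9 mA

k_p = μ_pC_ox · (W/L) = 7.216 mA/V².
V_ov = V_SG − |V_tp| = 3.3 − 1.2 = 2.1 V.
Since V_SD = 4.7 V ≥ V_ov = 2.1 V, the device is in saturation.
I_D = ½ k_p V_ov² = 0.5 × 7.216 × 2.1² = 15.9 mA.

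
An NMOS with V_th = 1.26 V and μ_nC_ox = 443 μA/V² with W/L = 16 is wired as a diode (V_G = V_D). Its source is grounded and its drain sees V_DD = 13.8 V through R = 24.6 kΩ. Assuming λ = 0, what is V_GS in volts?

V_GS = 1.63 V

With gate tied to drain, V_GS = V_DS ≥ V_GS − V_th, so the device is in saturation.
k_n = μ_nC_ox · (W/L) = 7.088 mA/V².
KCL at the drain: ½ k_n (V_GS − V_th)² = (V_DD − V_GS)/R.
Let x = V_GS − 1.26. Then 87.2 x² + x − 12.54 = 0, giving x = 0.374 V (positive root), so V_GS = 1.63 V.
I_D = (V_DD − V_GS)/R = (13.8 − 1.63) / 24.6 = 0.495 mA.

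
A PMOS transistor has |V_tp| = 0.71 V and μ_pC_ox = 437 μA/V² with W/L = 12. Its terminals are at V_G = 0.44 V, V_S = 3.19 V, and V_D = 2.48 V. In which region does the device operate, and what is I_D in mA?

V_SG = V_S − V_G = 3.19 − 0.44 = 2.75 V; V_SD = V_S − V_D = 3.19 − 2.48 = 0.71 V.
k_p = μ_pC_ox · (W/L) = 5.244 mA/V².
V_ov = V_SG − |V_tp| = 2.75 − 0.71 = 2.04 V.
Since V_SD = 0.71 V < V_ov = 2.04 V, the device is in the triode region.
I_D = k_p [V_ov · V_SD − ½ V_SD²] = 5.244 × [2.04 × 0.71 − 0.5 × 0.71²] = 6.27 mA.

Triode; I_D = 6.27 mA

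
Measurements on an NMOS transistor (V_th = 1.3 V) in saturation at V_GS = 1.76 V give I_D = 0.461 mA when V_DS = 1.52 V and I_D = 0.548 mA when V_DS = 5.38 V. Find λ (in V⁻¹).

With V_GS fixed, I_D ∝ (1 + λ V_DS) in saturation, so I_D2/I_D1 = (1 + λ V_DS2)/(1 + λ V_DS1).
0.548/0.461 = 1.189 = (1 + 5.38 λ)/(1 + 1.52 λ).
Solving: λ (I_D1 V_DS2 − I_D2 V_DS1) = I_D2 − I_D1, so λ = (0.548 − 0.461) / (0.461 × 5.38 − 0.548 × 1.52) = 0.087 / 1.65 = 0.0528 V⁻¹.

λ = 0.0528 V⁻¹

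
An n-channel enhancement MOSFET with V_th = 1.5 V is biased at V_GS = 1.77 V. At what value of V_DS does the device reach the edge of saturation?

The boundary between triode and saturation is V_DS = V_GS − V_th = V_ov.
V_ov = 1.77 − 1.5 = 0.27 V.

V_DS,sat = 0.270 V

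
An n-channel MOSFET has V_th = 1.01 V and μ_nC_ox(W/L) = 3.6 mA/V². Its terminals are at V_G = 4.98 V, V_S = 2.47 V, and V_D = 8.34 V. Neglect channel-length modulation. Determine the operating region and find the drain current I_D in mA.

V_GS = V_G − V_S = 4.98 − 2.47 = 2.51 V; V_DS = V_D − V_S = 8.34 − 2.47 = 5.87 V.
V_ov = V_GS − V_th = 2.51 − 1.01 = 1.5 V.
Since V_DS = 5.87 V ≥ V_ov = 1.5 V, the device is in saturation.
I_D = ½ k_n V_ov² = 0.5 × 3.6 × 1.5² = 4.05 mA.

Saturation; I_D = 4.05 mA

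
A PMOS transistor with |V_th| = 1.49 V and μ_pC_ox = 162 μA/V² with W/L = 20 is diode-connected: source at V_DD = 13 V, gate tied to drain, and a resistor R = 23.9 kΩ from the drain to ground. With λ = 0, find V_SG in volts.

V_SG = 2.02 V

With gate tied to drain, V_SG = V_SD ≥ V_SG − |V_th|, so the device is in saturation.
k_p = μ_pC_ox · (W/L) = 3.24 mA/V².
KCL at the drain: ½ k_p (V_SG − |V_th|)² = (V_DD − V_SG)/R.
Let x = V_SG − 1.49. Then 38.7 x² + x − 11.51 = 0, giving x = 0.532 V (positive root), so V_SG = 2.02 V.
I_D = (V_DD − V_SG)/R = (13 − 2.02) / 23.9 = 0.459 mA.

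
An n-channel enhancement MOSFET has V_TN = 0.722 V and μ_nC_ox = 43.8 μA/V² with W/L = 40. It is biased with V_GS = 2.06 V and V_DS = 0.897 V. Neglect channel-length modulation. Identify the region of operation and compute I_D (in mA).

Triode; I_D = 1.40 mA

k_n = μ_nC_ox · (W/L) = 1.752 mA/V².
V_ov = V_GS − V_TN = 2.06 − 0.722 = 1.34 V.
Since V_DS = 0.897 V < V_ov = 1.34 V, the device is in the triode region.
I_D = k_n [V_ov · V_DS − ½ V_DS²] = 1.752 × [1.34 × 0.897 − 0.5 × 0.897²] = 1.4 mA.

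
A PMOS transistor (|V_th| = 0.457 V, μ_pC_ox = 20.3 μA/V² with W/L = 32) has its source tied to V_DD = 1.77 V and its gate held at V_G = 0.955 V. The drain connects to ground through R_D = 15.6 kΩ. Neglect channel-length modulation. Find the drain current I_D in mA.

I_D = 0.0416 mA

V_SG = V_DD − V_G = 1.77 − 0.955 = 0.815 V, so V_ov = 0.815 − 0.457 = 0.358 V.
k_p = μ_pC_ox · (W/L) = 0.6496 mA/V².
Assume saturation: I_D = ½ k_p V_ov² = 0.5 × 0.6496 × 0.358² = 0.0416 mA, giving V_SD = V_DD − I_D R_D = 1.77 − 0.0416 × 15.6 = 1.12 V.
V_SD = 1.12 V ≥ V_ov = 0.358 V, confirming saturation.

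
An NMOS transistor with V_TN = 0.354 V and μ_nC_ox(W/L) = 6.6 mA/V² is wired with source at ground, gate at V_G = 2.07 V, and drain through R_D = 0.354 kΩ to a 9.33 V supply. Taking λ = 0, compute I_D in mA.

V_GS = V_G = 2.07 V, so V_ov = 2.07 − 0.354 = 1.72 V.
Assume saturation: I_D = ½ k_n V_ov² = 0.5 × 6.6 × 1.72² = 9.72 mA, giving V_DS = V_DD − I_D R_D = 9.33 − 9.72 × 0.354 = 5.89 V.
V_DS = 5.89 V ≥ V_ov = 1.72 V, confirming saturation.

I_D = 9.72 mA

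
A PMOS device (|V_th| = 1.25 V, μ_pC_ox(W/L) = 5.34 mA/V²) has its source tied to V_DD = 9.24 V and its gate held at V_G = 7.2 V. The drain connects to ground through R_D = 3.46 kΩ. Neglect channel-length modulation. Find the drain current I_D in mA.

V_SG = V_DD − V_G = 9.24 − 7.2 = 2.04 V, so V_ov = 2.04 − 1.25 = 0.79 V.
Assume saturation: I_D = ½ k_p V_ov² = 0.5 × 5.34 × 0.79² = 1.67 mA, giving V_SD = V_DD − I_D R_D = 9.24 − 1.67 × 3.46 = 3.47 V.
V_SD = 3.47 V ≥ V_ov = 0.79 V, confirming saturation.

I_D = 1.67 mA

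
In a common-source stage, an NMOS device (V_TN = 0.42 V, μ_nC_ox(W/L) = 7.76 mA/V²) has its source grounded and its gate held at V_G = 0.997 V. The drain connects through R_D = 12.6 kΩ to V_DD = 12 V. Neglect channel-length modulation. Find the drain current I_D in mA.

I_D = 0.931 mA

V_GS = V_G = 0.997 V, so V_ov = 0.997 − 0.42 = 0.577 V.
Assume saturation: I_D = ½ k_n V_ov² = 0.5 × 7.76 × 0.577² = 1.29 mA, giving V_DS = V_DD − I_D R_D = 12 − 1.29 × 12.6 = -4.28 V.
But -4.28 V < V_ov = 0.577 V, so the device is actually in triode.
In triode I_D = k_n[V_ov V_DS − ½ V_DS²] and I_D = (V_DD − V_DS)/R_D. Equating: 48.9 V_DS² − 57.42 V_DS + 12 = 0, giving V_DS = 0.272 V (the root below V_ov).
I_D = (12 − 0.272) / 12.6 = 0.931 mA.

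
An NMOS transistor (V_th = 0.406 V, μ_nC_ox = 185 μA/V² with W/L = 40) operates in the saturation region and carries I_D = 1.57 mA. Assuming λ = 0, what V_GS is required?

k_n = μ_nC_ox · (W/L) = 7.4 mA/V².
In saturation I_D = ½ k_n (V_GS − V_th)², so V_GS − V_th = √(2 I_D / k_n) = √(2 × 1.57 / 7.4) = 0.651 V.
V_GS = 0.406 + 0.651 = 1.06 V.

V_GS = 1.06 V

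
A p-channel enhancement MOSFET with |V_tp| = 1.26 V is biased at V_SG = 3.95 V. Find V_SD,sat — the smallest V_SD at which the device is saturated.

V_SD,sat = 2.69 V

The boundary between triode and saturation is V_SD = V_SG − |V_tp| = V_ov.
V_ov = 3.95 − 1.26 = 2.69 V.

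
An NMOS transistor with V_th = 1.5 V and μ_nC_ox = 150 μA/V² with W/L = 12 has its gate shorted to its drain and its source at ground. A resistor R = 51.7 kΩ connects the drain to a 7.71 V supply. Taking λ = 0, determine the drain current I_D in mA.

With gate tied to drain, V_GS = V_DS ≥ V_GS − V_th, so the device is in saturation.
k_n = μ_nC_ox · (W/L) = 1.8 mA/V².
KCL at the drain: ½ k_n (V_GS − V_th)² = (V_DD − V_GS)/R.
Let x = V_GS − 1.5. Then 46.5 x² + x − 6.21 = 0, giving x = 0.355 V (positive root), so V_GS = 1.85 V.
I_D = (V_DD − V_GS)/R = (7.71 − 1.85) / 51.7 = 0.113 mA.

I_D = 0.113 mA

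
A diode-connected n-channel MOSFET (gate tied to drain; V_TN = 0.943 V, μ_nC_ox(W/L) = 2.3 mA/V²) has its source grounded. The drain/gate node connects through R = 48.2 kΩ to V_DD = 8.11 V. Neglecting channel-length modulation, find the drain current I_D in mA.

I_D = 0.141 mA

With gate tied to drain, V_GS = V_DS ≥ V_GS − V_TN, so the device is in saturation.
KCL at the drain: ½ k_n (V_GS − V_TN)² = (V_DD − V_GS)/R.
Let x = V_GS − 0.943. Then 55.4 x² + x − 7.167 = 0, giving x = 0.351 V (positive root), so V_GS = 1.29 V.
I_D = (V_DD − V_GS)/R = (8.11 − 1.29) / 48.2 = 0.141 mA.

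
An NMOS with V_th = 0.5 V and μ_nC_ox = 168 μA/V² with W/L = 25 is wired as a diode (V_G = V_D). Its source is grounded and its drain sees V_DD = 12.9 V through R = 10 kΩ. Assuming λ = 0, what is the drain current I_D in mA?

With gate tied to drain, V_GS = V_DS ≥ V_GS − V_th, so the device is in saturation.
k_n = μ_nC_ox · (W/L) = 4.2 mA/V².
KCL at the drain: ½ k_n (V_GS − V_th)² = (V_DD − V_GS)/R.
Let x = V_GS − 0.5. Then 21 x² + x − 12.4 = 0, giving x = 0.745 V (positive root), so V_GS = 1.24 V.
I_D = (V_DD − V_GS)/R = (12.9 − 1.24) / 10 = 1.17 mA.

I_D = 1.17 mA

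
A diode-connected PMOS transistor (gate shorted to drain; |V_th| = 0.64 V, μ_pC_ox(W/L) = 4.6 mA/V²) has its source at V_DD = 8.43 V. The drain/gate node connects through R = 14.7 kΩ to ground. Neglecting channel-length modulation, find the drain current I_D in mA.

With gate tied to drain, V_SG = V_SD ≥ V_SG − |V_th|, so the device is in saturation.
KCL at the drain: ½ k_p (V_SG − |V_th|)² = (V_DD − V_SG)/R.
Let x = V_SG − 0.64. Then 33.8 x² + x − 7.79 = 0, giving x = 0.465 V (positive root), so V_SG = 1.11 V.
I_D = (V_DD − V_SG)/R = (8.43 − 1.11) / 14.7 = 0.498 mA.

I_D = 0.498 mA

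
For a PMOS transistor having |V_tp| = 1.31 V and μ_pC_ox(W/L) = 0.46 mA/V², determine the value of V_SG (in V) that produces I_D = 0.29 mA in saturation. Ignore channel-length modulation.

In saturation I_D = ½ k_p (V_SG − |V_tp|)², so V_SG − |V_tp| = √(2 I_D / k_p) = √(2 × 0.29 / 0.46) = 1.12 V.
V_SG = 1.31 + 1.12 = 2.43 V.

V_SG = 2.43 V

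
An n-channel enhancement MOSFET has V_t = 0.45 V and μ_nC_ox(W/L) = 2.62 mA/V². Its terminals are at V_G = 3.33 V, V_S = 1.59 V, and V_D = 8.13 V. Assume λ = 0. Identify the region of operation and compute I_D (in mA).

Saturation; I_D = 2.18 mA

V_GS = V_G − V_S = 3.33 − 1.59 = 1.74 V; V_DS = V_D − V_S = 8.13 − 1.59 = 6.54 V.
V_ov = V_GS − V_t = 1.74 − 0.45 = 1.29 V.
Since V_DS = 6.54 V ≥ V_ov = 1.29 V, the device is in saturation.
I_D = ½ k_n V_ov² = 0.5 × 2.62 × 1.29² = 2.18 mA.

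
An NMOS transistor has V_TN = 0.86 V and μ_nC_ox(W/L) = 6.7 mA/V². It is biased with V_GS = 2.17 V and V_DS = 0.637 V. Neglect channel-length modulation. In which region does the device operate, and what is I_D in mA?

V_ov = V_GS − V_TN = 2.17 − 0.86 = 1.31 V.
Since V_DS = 0.637 V < V_ov = 1.31 V, the device is in the triode region.
I_D = k_n [V_ov · V_DS − ½ V_DS²] = 6.7 × [1.31 × 0.637 − 0.5 × 0.637²] = 4.23 mA.

Triode; I_D = 4.23 mA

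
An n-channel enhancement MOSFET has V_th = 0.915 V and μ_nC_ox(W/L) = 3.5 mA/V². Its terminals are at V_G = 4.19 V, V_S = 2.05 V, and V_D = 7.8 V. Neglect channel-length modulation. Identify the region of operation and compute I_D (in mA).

V_GS = V_G − V_S = 4.19 − 2.05 = 2.14 V; V_DS = V_D − V_S = 7.8 − 2.05 = 5.75 V.
V_ov = V_GS − V_th = 2.14 − 0.915 = 1.23 V.
Since V_DS = 5.75 V ≥ V_ov = 1.23 V, the device is in saturation.
I_D = ½ k_n V_ov² = 0.5 × 3.5 × 1.23² = 2.63 mA.

Saturation; I_D = 2.63 mA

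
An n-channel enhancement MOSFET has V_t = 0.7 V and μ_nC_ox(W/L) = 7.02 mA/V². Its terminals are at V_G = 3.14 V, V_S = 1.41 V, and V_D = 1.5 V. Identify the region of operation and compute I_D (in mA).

V_GS = V_G − V_S = 3.14 − 1.41 = 1.73 V; V_DS = V_D − V_S = 1.5 − 1.41 = 0.09 V.
V_ov = V_GS − V_t = 1.73 − 0.7 = 1.03 V.
Since V_DS = 0.09 V < V_ov = 1.03 V, the device is in the triode region.
I_D = k_n [V_ov · V_DS − ½ V_DS²] = 7.02 × [1.03 × 0.09 − 0.5 × 0.09²] = 0.622 mA.

Triode; I_D = 0.622 mA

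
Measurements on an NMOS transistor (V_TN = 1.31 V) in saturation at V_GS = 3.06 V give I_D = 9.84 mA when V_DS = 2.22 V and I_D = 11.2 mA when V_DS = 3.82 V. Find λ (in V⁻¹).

With V_GS fixed, I_D ∝ (1 + λ V_DS) in saturation, so I_D2/I_D1 = (1 + λ V_DS2)/(1 + λ V_DS1).
11.2/9.84 = 1.138 = (1 + 3.82 λ)/(1 + 2.22 λ).
Solving: λ (I_D1 V_DS2 − I_D2 V_DS1) = I_D2 − I_D1, so λ = (11.2 − 9.84) / (9.84 × 3.82 − 11.2 × 2.22) = 1.36 / 12.7 = 0.107 V⁻¹.

λ = 0.107 V⁻¹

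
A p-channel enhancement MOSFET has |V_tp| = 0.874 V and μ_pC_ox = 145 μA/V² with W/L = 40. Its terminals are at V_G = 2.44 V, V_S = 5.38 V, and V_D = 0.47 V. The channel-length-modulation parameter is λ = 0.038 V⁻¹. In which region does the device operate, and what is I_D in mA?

V_SG = V_S − V_G = 5.38 − 2.44 = 2.94 V; V_SD = V_S − V_D = 5.38 − 0.47 = 4.91 V.
k_p = μ_pC_ox · (W/L) = 5.8 mA/V².
V_ov = V_SG − |V_tp| = 2.94 − 0.874 = 2.07 V.
Since V_SD = 4.91 V ≥ V_ov = 2.07 V, the device is in saturation.
I_D = ½ k_p V_ov² (1 + λ V_SD) = 0.5 × 5.8 × 2.07² × (1 + 0.038 × 4.91) = 14.7 mA.

Saturation; I_D = 14.7 mA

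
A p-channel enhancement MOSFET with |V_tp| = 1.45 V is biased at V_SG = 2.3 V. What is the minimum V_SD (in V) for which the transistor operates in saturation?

The boundary between triode and saturation is V_SD = V_SG − |V_tp| = V_ov.
V_ov = 2.3 − 1.45 = 0.85 V.

V_SD,sat = 0.850 V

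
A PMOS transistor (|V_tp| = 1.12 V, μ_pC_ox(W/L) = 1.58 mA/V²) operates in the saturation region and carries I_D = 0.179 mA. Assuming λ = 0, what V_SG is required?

V_SG = 1.60 V

In saturation I_D = ½ k_p (V_SG − |V_tp|)², so V_SG − |V_tp| = √(2 I_D / k_p) = √(2 × 0.179 / 1.58) = 0.476 V.
V_SG = 1.12 + 0.476 = 1.6 V.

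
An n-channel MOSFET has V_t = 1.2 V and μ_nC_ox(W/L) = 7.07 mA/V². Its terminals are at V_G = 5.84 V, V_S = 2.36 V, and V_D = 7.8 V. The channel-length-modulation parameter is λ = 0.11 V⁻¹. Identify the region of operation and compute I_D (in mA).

V_GS = V_G − V_S = 5.84 − 2.36 = 3.48 V; V_DS = V_D − V_S = 7.8 − 2.36 = 5.44 V.
V_ov = V_GS − V_t = 3.48 − 1.2 = 2.28 V.
Since V_DS = 5.44 V ≥ V_ov = 2.28 V, the device is in saturation.
I_D = ½ k_n V_ov² (1 + λ V_DS) = 0.5 × 7.07 × 2.28² × (1 + 0.11 × 5.44) = 29.4 mA.

Saturation; I_D = 29.4 mA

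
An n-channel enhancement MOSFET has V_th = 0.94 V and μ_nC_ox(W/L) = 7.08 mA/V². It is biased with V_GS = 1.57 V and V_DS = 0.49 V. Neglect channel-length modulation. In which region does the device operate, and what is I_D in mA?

V_ov = V_GS − V_th = 1.57 − 0.94 = 0.63 V.
Since V_DS = 0.49 V < V_ov = 0.63 V, the device is in the triode region.
I_D = k_n [V_ov · V_DS − ½ V_DS²] = 7.08 × [0.63 × 0.49 − 0.5 × 0.49²] = 1.34 mA.

Triode; I_D = 1.34 mA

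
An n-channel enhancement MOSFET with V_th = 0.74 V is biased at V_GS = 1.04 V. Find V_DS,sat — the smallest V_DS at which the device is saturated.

The boundary between triode and saturation is V_DS = V_GS − V_th = V_ov.
V_ov = 1.04 − 0.74 = 0.3 V.

V_DS,sat = 0.300 V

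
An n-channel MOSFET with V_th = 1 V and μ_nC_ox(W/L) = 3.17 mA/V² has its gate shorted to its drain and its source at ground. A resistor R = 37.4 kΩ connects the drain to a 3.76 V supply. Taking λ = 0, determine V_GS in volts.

V_GS = 1.21 V

With gate tied to drain, V_GS = V_DS ≥ V_GS − V_th, so the device is in saturation.
KCL at the drain: ½ k_n (V_GS − V_th)² = (V_DD − V_GS)/R.
Let x = V_GS − 1. Then 59.3 x² + x − 2.76 = 0, giving x = 0.208 V (positive root), so V_GS = 1.21 V.
I_D = (V_DD − V_GS)/R = (3.76 − 1.21) / 37.4 = 0.0682 mA.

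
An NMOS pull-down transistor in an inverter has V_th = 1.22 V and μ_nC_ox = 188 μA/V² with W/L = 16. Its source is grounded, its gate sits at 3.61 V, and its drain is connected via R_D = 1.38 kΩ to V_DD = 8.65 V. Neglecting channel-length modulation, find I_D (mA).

I_D = 5.56 mA

V_GS = V_G = 3.61 V, so V_ov = 3.61 − 1.22 = 2.39 V.
k_n = μ_nC_ox · (W/L) = 3.008 mA/V².
Assume saturation: I_D = ½ k_n V_ov² = 0.5 × 3.008 × 2.39² = 8.59 mA, giving V_DS = V_DD − I_D R_D = 8.65 − 8.59 × 1.38 = -3.21 V.
But -3.21 V < V_ov = 2.39 V, so the device is actually in triode.
In triode I_D = k_n[V_ov V_DS − ½ V_DS²] and I_D = (V_DD − V_DS)/R_D. Equating: 2.08 V_DS² − 10.92 V_DS + 8.65 = 0, giving V_DS = 0.971 V (the root below V_ov).
I_D = (8.65 − 0.971) / 1.38 = 5.56 mA.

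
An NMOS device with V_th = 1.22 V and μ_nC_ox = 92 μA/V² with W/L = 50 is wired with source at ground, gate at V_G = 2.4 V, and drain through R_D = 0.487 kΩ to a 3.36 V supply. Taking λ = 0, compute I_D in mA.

I_D = 3.20 mA

V_GS = V_G = 2.4 V, so V_ov = 2.4 − 1.22 = 1.18 V.
k_n = μ_nC_ox · (W/L) = 4.6 mA/V².
Assume saturation: I_D = ½ k_n V_ov² = 0.5 × 4.6 × 1.18² = 3.2 mA, giving V_DS = V_DD − I_D R_D = 3.36 − 3.2 × 0.487 = 1.8 V.
V_DS = 1.8 V ≥ V_ov = 1.18 V, confirming saturation.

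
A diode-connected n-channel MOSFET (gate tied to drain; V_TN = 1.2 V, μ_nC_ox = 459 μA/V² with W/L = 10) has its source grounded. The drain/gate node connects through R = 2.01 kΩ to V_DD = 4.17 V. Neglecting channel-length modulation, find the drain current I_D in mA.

I_D = 1.13 mA

With gate tied to drain, V_GS = V_DS ≥ V_GS − V_TN, so the device is in saturation.
k_n = μ_nC_ox · (W/L) = 4.59 mA/V².
KCL at the drain: ½ k_n (V_GS − V_TN)² = (V_DD − V_GS)/R.
Let x = V_GS − 1.2. Then 4.61 x² + x − 2.97 = 0, giving x = 0.701 V (positive root), so V_GS = 1.9 V.
I_D = (V_DD − V_GS)/R = (4.17 − 1.9) / 2.01 = 1.13 mA.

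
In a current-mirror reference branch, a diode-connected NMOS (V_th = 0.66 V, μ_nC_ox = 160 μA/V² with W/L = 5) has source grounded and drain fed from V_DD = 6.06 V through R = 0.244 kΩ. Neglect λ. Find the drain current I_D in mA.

With gate tied to drain, V_GS = V_DS ≥ V_GS − V_th, so the device is in saturation.
k_n = μ_nC_ox · (W/L) = 0.8 mA/V².
KCL at the drain: ½ k_n (V_GS − V_th)² = (V_DD − V_GS)/R.
Let x = V_GS − 0.66. Then 0.0976 x² + x − 5.4 = 0, giving x = 3.91 V (positive root), so V_GS = 4.57 V.
I_D = (V_DD − V_GS)/R = (6.06 − 4.57) / 0.244 = 6.11 mA.

I_D = 6.11 mA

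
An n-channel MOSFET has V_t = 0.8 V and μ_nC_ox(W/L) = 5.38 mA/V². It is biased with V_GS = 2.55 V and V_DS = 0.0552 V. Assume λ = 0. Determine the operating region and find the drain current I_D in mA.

V_ov = V_GS − V_t = 2.55 − 0.8 = 1.75 V.
Since V_DS = 0.0552 V < V_ov = 1.75 V, the device is in the triode region.
I_D = k_n [V_ov · V_DS − ½ V_DS²] = 5.38 × [1.75 × 0.0552 − 0.5 × 0.0552²] = 0.512 mA.

Triode; I_D = 0.512 mA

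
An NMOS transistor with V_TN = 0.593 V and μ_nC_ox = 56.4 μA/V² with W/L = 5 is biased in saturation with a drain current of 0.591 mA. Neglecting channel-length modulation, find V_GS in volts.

V_GS = 2.64 V

k_n = μ_nC_ox · (W/L) = 0.282 mA/V².
In saturation I_D = ½ k_n (V_GS − V_TN)², so V_GS − V_TN = √(2 I_D / k_n) = √(2 × 0.591 / 0.282) = 2.05 V.
V_GS = 0.593 + 2.05 = 2.64 V.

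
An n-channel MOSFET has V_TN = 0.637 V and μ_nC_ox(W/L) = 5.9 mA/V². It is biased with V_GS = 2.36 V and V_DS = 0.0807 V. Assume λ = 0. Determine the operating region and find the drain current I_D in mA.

V_ov = V_GS − V_TN = 2.36 − 0.637 = 1.72 V.
Since V_DS = 0.0807 V < V_ov = 1.72 V, the device is in the triode region.
I_D = k_n [V_ov · V_DS − ½ V_DS²] = 5.9 × [1.72 × 0.0807 − 0.5 × 0.0807²] = 0.801 mA.

Triode; I_D = 0.801 mA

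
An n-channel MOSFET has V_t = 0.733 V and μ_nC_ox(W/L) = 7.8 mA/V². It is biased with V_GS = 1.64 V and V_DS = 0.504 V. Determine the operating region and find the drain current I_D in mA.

Triode; I_D = 2.57 mA

V_ov = V_GS − V_t = 1.64 − 0.733 = 0.907 V.
Since V_DS = 0.504 V < V_ov = 0.907 V, the device is in the triode region.
I_D = k_n [V_ov · V_DS − ½ V_DS²] = 7.8 × [0.907 × 0.504 − 0.5 × 0.504²] = 2.57 mA.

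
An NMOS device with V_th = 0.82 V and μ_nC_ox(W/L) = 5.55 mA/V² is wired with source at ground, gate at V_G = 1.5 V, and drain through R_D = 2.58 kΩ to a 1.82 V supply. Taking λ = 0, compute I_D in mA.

I_D = 0.630 mA

V_GS = V_G = 1.5 V, so V_ov = 1.5 − 0.82 = 0.68 V.
Assume saturation: I_D = ½ k_n V_ov² = 0.5 × 5.55 × 0.68² = 1.28 mA, giving V_DS = V_DD − I_D R_D = 1.82 − 1.28 × 2.58 = -1.49 V.
But -1.49 V < V_ov = 0.68 V, so the device is actually in triode.
In triode I_D = k_n[V_ov V_DS − ½ V_DS²] and I_D = (V_DD − V_DS)/R_D. Equating: 7.16 V_DS² − 10.74 V_DS + 1.82 = 0, giving V_DS = 0.195 V (the root below V_ov).
I_D = (1.82 − 0.195) / 2.58 = 0.63 mA.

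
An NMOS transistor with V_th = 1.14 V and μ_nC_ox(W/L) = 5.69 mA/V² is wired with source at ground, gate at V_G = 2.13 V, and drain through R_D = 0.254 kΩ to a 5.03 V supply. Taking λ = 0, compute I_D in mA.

V_GS = V_G = 2.13 V, so V_ov = 2.13 − 1.14 = 0.99 V.
Assume saturation: I_D = ½ k_n V_ov² = 0.5 × 5.69 × 0.99² = 2.79 mA, giving V_DS = V_DD − I_D R_D = 5.03 − 2.79 × 0.254 = 4.32 V.
V_DS = 4.32 V ≥ V_ov = 0.99 V, confirming saturation.

I_D = 2.79 mA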